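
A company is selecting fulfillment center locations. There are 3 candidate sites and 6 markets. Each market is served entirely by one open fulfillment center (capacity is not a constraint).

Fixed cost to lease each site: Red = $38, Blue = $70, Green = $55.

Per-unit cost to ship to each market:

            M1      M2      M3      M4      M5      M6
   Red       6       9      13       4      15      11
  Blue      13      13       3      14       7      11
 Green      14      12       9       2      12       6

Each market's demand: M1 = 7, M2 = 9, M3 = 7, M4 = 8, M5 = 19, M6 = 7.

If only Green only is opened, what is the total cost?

Total cost: 610

Each market is assigned to its cheapest site among the open ones.
{Green}: M1→Green 14·7=98, M2→Green 12·9=108, M3→Green 9·7=63, M4→Green 2·8=16, M5→Green 12·19=228, M6→Green 6·7=42. Service 555; fixed 55; total 610.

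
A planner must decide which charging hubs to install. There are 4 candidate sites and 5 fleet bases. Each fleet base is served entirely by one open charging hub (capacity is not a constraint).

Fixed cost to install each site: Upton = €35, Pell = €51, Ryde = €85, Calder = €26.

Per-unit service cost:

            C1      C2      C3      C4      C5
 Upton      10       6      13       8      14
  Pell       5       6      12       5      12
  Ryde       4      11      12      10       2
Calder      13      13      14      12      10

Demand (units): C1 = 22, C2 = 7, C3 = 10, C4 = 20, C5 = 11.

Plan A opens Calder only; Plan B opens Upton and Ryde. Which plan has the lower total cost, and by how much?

Plan A: {Calder}: C1→Calder 13·22=286, C2→Calder 13·7=91, C3→Calder 14·10=140, C4→Calder 12·20=240, C5→Calder 10·11=110. Service 867; fixed 26; total 893.
Plan B: {Upton, Ryde}: C1→Ryde 4·22=88, C2→Upton 6·7=42, C3→Ryde 12·10=120, C4→Upton 8·20=160, C5→Ryde 2·11=22. Service 432; fixed 120; total 552.
Difference: |893 − 552| = 341.

Plan B is cheaper by 341.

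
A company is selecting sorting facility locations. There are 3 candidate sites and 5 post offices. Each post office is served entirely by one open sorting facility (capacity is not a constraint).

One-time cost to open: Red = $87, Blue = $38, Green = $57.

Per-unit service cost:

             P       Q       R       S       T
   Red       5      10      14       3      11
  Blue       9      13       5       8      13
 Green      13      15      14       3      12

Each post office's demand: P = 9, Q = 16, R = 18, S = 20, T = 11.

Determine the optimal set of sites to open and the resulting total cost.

Open Red and Blue; minimum total cost 601.

For any fixed open set, each post office goes to its cheapest open site; total = fixed + service.
{Red, Blue}: P→Red 5·9=45, Q→Red 10·16=160, R→Blue 5·18=90, S→Red 3·20=60, T→Red 11·11=121. Service 476; fixed 125; total 601.
{Red, Blue, Green}: P→Red 5·9=45, Q→Red 10·16=160, R→Blue 5·18=90, S→Red 3·20=60, T→Red 11·11=121. Service 476; fixed 182; total 658.
{Blue, Green}: service 571 + fixed 95 = 666
{Blue}: service 682 + fixed 38 = 720
No other subset beats 601.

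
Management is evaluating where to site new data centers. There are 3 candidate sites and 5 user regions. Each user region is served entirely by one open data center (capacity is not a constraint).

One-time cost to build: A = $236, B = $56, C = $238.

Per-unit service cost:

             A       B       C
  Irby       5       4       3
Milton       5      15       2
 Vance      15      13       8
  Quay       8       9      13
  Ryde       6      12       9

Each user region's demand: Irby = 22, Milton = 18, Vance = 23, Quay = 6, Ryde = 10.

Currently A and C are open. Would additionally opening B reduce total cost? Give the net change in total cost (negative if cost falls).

Current service cost with {A, C}: 394.
Adding B: each user region re-picks its cheapest; new service cost 394, saving 0.
Extra fixed cost: 56. Net change = 56 − 0 = 56.
(Totals: 868 → 924.)

No — net change +56 (cost rises by 56).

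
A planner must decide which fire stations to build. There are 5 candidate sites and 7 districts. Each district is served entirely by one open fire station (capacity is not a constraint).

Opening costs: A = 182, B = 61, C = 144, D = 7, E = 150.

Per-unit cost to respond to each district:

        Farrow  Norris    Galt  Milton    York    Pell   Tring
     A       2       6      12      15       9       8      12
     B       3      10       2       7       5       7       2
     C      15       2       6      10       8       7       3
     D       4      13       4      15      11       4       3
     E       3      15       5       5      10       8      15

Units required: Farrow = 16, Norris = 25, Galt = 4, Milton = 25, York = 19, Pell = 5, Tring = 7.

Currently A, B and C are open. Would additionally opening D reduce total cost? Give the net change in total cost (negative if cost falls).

Yes — net change −8 (cost falls by 8).

Current service cost with {A, B, C}: 409.
Adding D: each district re-picks its cheapest; new service cost 394, saving 15.
Extra fixed cost: 7. Net change = 7 − 15 = -8.
(Totals: 796 → 788.)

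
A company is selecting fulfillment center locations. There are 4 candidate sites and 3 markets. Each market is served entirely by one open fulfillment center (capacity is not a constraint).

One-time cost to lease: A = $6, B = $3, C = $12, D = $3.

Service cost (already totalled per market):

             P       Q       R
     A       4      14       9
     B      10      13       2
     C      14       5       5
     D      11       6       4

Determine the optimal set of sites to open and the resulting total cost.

Open A and D; minimum total cost 23.

For any fixed open set, each market goes to its cheapest open site; total = fixed + service.
{A, D}: P→A 4, Q→D 6, R→D 4. Service 14; fixed 9; total 23.
{A, B, D}: service 12 + fixed 12 = 24
{B, D}: P→B 10, Q→D 6, R→B 2. Service 18; fixed 6; total 24.
{A, B, C, D}: service 11 + fixed 24 = 35
No other subset beats 23.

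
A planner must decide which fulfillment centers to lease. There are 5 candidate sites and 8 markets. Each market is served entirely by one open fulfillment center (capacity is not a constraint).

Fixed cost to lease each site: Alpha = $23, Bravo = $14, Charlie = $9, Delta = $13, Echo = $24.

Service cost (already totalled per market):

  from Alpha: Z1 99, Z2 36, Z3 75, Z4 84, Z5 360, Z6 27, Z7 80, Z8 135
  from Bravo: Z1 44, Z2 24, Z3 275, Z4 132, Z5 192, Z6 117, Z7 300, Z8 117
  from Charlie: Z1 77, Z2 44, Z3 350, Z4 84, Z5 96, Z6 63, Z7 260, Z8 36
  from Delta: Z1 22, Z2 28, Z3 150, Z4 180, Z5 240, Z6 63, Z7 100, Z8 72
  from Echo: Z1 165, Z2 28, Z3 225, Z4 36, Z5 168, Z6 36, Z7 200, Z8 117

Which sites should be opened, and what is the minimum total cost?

For any fixed open set, each market goes to its cheapest open site; total = fixed + service.
{Alpha, Charlie, Delta, Echo}: Z1→Delta 22, Z2→Delta 28, Z3→Alpha 75, Z4→Echo 36, Z5→Charlie 96, Z6→Alpha 27, Z7→Alpha 80, Z8→Charlie 36. Service 400; fixed 69; total 469.
{Alpha, Bravo, Charlie, Delta, Echo}: Z1→Delta 22, Z2→Bravo 24, Z3→Alpha 75, Z4→Echo 36, Z5→Charlie 96, Z6→Alpha 27, Z7→Alpha 80, Z8→Charlie 36. Service 396; fixed 83; total 479.
{Alpha, Bravo, Charlie, Echo}: Z1→Bravo 44, Z2→Bravo 24, Z3→Alpha 75, Z4→Echo 36, Z5→Charlie 96, Z6→Alpha 27, Z7→Alpha 80, Z8→Charlie 36. Service 418; fixed 70; total 488.
{Charlie}: Z1→Charlie 77, Z2→Charlie 44, Z3→Charlie 350, Z4→Charlie 84, Z5→Charlie 96, Z6→Charlie 63, Z7→Charlie 260, Z8→Charlie 36. Service 1010; fixed 9; total 1019.
No other subset beats 469.

Open Alpha, Charlie, Delta and Echo; minimum total cost 469.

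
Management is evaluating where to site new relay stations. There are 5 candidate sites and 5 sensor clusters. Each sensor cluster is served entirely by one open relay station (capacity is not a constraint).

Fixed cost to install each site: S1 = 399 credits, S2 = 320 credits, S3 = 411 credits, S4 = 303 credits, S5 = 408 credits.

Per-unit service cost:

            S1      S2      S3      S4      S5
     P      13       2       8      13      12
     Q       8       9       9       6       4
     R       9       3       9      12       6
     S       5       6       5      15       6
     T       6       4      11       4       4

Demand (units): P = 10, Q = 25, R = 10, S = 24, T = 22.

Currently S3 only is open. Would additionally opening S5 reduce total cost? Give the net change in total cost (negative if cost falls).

No — net change +99 (cost rises by 99).

Current service cost with {S3}: 757.
Adding S5: each sensor cluster re-picks its cheapest; new service cost 448, saving 309.
Extra fixed cost: 408. Net change = 408 − 309 = 99.
(Totals: 1168 → 1267.)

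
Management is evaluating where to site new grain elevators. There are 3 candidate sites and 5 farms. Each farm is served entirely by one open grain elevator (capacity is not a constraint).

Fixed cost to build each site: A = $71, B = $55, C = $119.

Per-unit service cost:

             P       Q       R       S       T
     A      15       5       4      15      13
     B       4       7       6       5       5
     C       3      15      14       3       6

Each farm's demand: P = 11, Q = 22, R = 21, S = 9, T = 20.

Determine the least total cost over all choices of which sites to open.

Minimum total cost: 509

For any fixed open set, each farm goes to its cheapest open site; total = fixed + service.
{A, B}: P→B 4·11=44, Q→A 5·22=110, R→A 4·21=84, S→B 5·9=45, T→B 5·20=100. Service 383; fixed 126; total 509.
{B}: service 469 + fixed 55 = 524
{A, C}: service 374 + fixed 190 = 564
{A, B, C}: P→C 3·11=33, Q→A 5·22=110, R→A 4·21=84, S→C 3·9=27, T→B 5·20=100. Service 354; fixed 245; total 599.
(All 7 nonempty subsets were checked; A and B is lowest.)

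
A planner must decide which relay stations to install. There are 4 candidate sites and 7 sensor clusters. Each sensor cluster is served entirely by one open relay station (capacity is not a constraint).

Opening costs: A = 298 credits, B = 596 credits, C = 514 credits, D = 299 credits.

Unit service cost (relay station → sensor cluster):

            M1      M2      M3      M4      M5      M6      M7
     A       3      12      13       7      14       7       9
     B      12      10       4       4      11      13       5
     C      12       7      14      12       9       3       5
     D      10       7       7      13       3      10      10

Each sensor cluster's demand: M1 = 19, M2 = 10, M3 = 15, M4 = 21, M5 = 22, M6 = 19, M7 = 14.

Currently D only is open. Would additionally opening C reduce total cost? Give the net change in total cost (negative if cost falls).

Current service cost with {D}: 1034.
Adding C: each sensor cluster re-picks its cheapest; new service cost 810, saving 224.
Extra fixed cost: 514. Net change = 514 − 224 = 290.
(Totals: 1333 → 1623.)

No — net change +290 (cost rises by 290).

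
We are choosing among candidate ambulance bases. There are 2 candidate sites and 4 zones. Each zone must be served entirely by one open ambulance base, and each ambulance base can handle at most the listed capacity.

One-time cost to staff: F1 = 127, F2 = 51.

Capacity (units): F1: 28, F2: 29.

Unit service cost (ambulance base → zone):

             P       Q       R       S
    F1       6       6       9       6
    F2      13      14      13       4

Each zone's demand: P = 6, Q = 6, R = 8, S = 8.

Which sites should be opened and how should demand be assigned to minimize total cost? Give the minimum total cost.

Minimum total cost: 319

Open {F1}: P→F1 6·6=36, Q→F1 6·6=36, R→F1 9·8=72, S→F1 6·8=48.
Loads: F1 carries 28/28. Service 192; fixed 127; total 319.
Next best feasible plan costs 349.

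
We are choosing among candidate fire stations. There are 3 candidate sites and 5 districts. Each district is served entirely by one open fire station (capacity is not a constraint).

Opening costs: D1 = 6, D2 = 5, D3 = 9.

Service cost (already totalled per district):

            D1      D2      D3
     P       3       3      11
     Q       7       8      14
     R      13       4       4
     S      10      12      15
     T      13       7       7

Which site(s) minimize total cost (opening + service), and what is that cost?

Open D2 only; minimum total cost 39.

For any fixed open set, each district goes to its cheapest open site; total = fixed + service.
{D2}: P→D2 3, Q→D2 8, R→D2 4, S→D2 12, T→D2 7. Service 34; fixed 5; total 39.
{D1, D2}: service 31 + fixed 11 = 42
{D1, D3}: service 31 + fixed 15 = 46
{D1, D2, D3}: P→D1 3, Q→D1 7, R→D2 4, S→D1 10, T→D2 7. Service 31; fixed 20; total 51.
No other subset beats 39.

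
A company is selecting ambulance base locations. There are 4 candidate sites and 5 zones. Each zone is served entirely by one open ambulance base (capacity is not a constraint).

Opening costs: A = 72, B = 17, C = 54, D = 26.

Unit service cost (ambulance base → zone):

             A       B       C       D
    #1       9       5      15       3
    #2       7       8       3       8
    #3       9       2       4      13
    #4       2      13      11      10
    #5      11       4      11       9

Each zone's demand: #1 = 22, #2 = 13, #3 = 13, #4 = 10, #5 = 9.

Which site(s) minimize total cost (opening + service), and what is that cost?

For any fixed open set, each zone goes to its cheapest open site; total = fixed + service.
{A, B, D}: #1→D 3·22=66, #2→A 7·13=91, #3→B 2·13=26, #4→A 2·10=20, #5→B 4·9=36. Service 239; fixed 115; total 354.
{A, B, C, D}: service 187 + fixed 169 = 356
{B, C, D}: service 267 + fixed 97 = 364
{B}: service 406 + fixed 17 = 423
No other subset beats 354.

Open A, B and D; minimum total cost 354.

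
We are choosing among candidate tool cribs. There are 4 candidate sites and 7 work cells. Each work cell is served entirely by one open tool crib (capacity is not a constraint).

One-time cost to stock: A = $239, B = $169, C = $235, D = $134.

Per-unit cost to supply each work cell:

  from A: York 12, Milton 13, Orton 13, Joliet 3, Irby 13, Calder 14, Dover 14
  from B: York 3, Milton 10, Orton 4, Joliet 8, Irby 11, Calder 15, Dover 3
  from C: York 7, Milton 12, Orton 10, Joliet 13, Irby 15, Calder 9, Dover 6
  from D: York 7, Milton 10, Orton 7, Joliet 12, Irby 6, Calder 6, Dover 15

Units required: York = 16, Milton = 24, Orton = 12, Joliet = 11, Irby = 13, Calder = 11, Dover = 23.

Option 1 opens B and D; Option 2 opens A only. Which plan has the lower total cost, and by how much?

Option 1: {B, D}: York→B 3·16=48, Milton→B 10·24=240, Orton→B 4·12=48, Joliet→B 8·11=88, Irby→D 6·13=78, Calder→D 6·11=66, Dover→B 3·23=69. Service 637; fixed 303; total 940.
Option 2: {A}: York→A 12·16=192, Milton→A 13·24=312, Orton→A 13·12=156, Joliet→A 3·11=33, Irby→A 13·13=169, Calder→A 14·11=154, Dover→A 14·23=322. Service 1338; fixed 239; total 1577.
Difference: |940 − 1577| = 637.

Option 1 is cheaper by 637.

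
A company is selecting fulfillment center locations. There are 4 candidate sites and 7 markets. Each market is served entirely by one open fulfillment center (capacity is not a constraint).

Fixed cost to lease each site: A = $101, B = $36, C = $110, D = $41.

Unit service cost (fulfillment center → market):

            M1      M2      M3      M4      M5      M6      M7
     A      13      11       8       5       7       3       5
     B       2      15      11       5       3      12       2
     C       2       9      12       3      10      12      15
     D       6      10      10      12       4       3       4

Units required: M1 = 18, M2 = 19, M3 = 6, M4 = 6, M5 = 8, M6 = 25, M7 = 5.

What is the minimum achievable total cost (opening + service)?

Minimum total cost: 502

For any fixed open set, each market goes to its cheapest open site; total = fixed + service.
{B, D}: M1→B 2·18=36, M2→D 10·19=190, M3→D 10·6=60, M4→B 5·6=30, M5→B 3·8=24, M6→D 3·25=75, M7→B 2·5=10. Service 425; fixed 77; total 502.
{C, D}: service 412 + fixed 151 = 563
{A, B}: service 432 + fixed 137 = 569
{A, B, C, D}: M1→B 2·18=36, M2→C 9·19=171, M3→A 8·6=48, M4→C 3·6=18, M5→B 3·8=24, M6→A 3·25=75, M7→B 2·5=10. Service 382; fixed 288; total 670.
(All 15 nonempty subsets were checked; B and D is lowest.)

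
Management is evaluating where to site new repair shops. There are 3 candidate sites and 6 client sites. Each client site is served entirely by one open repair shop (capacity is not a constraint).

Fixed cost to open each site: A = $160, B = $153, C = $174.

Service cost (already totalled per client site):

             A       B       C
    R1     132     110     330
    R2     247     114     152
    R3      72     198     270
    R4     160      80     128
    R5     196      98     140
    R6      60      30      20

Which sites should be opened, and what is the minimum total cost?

Open B only; minimum total cost 783.

For any fixed open set, each client site goes to its cheapest open site; total = fixed + service.
{B}: R1→B 110, R2→B 114, R3→B 198, R4→B 80, R5→B 98, R6→B 30. Service 630; fixed 153; total 783.
{A, B}: service 504 + fixed 313 = 817
{B, C}: service 620 + fixed 327 = 947
{A, B, C}: service 494 + fixed 487 = 981
No other subset beats 783.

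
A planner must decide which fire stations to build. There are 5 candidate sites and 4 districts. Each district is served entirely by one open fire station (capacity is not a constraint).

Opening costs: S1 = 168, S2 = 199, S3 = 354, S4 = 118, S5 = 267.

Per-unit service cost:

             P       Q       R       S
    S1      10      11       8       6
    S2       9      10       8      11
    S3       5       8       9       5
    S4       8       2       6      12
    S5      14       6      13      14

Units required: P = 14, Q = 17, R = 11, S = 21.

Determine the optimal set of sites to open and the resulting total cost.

For any fixed open set, each district goes to its cheapest open site; total = fixed + service.
{S4}: P→S4 8·14=112, Q→S4 2·17=34, R→S4 6·11=66, S→S4 12·21=252. Service 464; fixed 118; total 582.
{S1, S4}: service 338 + fixed 286 = 624
{S1}: service 541 + fixed 168 = 709
{S1, S2, S3, S4, S5}: service 275 + fixed 1106 = 1381
No other subset beats 582.

Open S4 only; minimum total cost 582.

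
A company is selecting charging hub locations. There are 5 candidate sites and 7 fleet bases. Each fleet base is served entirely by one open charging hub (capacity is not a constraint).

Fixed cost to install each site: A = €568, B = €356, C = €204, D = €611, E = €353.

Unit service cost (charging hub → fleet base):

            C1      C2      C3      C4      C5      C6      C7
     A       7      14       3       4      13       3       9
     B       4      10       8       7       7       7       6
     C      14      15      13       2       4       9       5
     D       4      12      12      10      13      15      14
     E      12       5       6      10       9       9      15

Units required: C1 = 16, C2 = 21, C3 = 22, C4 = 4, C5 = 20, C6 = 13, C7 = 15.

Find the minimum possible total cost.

Minimum total cost: 1155

For any fixed open set, each fleet base goes to its cheapest open site; total = fixed + service.
{B}: C1→B 4·16=64, C2→B 10·21=210, C3→B 8·22=176, C4→B 7·4=28, C5→B 7·20=140, C6→B 7·13=91, C7→B 6·15=90. Service 799; fixed 356; total 1155.
{B, C}: service 704 + fixed 560 = 1264
{C, E}: service 709 + fixed 557 = 1266
{A, B, C, D, E}: C1→B 4·16=64, C2→E 5·21=105, C3→A 3·22=66, C4→C 2·4=8, C5→C 4·20=80, C6→A 3·13=39, C7→C 5·15=75. Service 437; fixed 2092; total 2529.
No other subset beats 1155.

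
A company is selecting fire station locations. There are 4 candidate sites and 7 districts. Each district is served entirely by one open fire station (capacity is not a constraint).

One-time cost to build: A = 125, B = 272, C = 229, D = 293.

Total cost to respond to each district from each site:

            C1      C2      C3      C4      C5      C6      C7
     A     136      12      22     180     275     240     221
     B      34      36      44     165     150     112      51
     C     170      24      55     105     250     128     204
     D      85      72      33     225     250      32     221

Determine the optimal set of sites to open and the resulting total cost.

For any fixed open set, each district goes to its cheapest open site; total = fixed + service.
{B}: C1→B 34, C2→B 36, C3→B 44, C4→B 165, C5→B 150, C6→B 112, C7→B 51. Service 592; fixed 272; total 864.
{A, B}: service 546 + fixed 397 = 943
{B, C}: service 520 + fixed 501 = 1021
{A, B, C, D}: service 406 + fixed 919 = 1325
No other subset beats 864.

Open B only; minimum total cost 864.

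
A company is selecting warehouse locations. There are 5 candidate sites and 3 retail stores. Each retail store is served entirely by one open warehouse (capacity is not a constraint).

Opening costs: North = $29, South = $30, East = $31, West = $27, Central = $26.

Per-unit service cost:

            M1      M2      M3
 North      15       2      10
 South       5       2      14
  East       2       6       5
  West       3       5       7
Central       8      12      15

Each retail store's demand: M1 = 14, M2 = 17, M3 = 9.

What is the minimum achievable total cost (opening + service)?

Minimum total cost: 167

For any fixed open set, each retail store goes to its cheapest open site; total = fixed + service.
{North, East}: M1→East 2·14=28, M2→North 2·17=34, M3→East 5·9=45. Service 107; fixed 60; total 167.
{South, East}: service 107 + fixed 61 = 168
{North, East, Central}: M1→East 2·14=28, M2→North 2·17=34, M3→East 5·9=45. Service 107; fixed 86; total 193.
{North, South, East, West, Central}: M1→East 2·14=28, M2→North 2·17=34, M3→East 5·9=45. Service 107; fixed 143; total 250.
No other subset beats 167.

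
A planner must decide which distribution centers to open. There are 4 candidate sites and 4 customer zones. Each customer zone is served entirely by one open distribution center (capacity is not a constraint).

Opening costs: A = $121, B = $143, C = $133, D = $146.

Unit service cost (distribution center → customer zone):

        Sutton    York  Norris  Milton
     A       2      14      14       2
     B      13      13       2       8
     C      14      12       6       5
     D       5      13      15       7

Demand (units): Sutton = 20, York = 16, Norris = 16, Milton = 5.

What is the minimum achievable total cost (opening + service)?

Minimum total cost: 554

For any fixed open set, each customer zone goes to its cheapest open site; total = fixed + service.
{A, B}: Sutton→A 2·20=40, York→B 13·16=208, Norris→B 2·16=32, Milton→A 2·5=10. Service 290; fixed 264; total 554.
{A, C}: service 338 + fixed 254 = 592
{A}: Sutton→A 2·20=40, York→A 14·16=224, Norris→A 14·16=224, Milton→A 2·5=10. Service 498; fixed 121; total 619.
{A, B, C, D}: service 274 + fixed 543 = 817
(All 15 nonempty subsets were checked; A and B is lowest.)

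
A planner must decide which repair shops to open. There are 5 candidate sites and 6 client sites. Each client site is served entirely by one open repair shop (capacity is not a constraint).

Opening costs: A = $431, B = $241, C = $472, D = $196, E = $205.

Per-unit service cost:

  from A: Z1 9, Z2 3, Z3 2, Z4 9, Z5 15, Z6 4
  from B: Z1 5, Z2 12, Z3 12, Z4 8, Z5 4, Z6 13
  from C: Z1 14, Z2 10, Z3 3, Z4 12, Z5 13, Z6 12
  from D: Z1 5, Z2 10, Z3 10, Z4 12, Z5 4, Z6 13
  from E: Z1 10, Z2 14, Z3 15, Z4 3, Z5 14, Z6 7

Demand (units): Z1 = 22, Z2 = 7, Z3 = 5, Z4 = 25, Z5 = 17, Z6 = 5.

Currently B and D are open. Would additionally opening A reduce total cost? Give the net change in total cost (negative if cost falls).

Current service cost with {B, D}: 563.
Adding A: each client site re-picks its cheapest; new service cost 429, saving 134.
Extra fixed cost: 431. Net change = 431 − 134 = 297.
(Totals: 1000 → 1297.)

No — net change +297 (cost rises by 297).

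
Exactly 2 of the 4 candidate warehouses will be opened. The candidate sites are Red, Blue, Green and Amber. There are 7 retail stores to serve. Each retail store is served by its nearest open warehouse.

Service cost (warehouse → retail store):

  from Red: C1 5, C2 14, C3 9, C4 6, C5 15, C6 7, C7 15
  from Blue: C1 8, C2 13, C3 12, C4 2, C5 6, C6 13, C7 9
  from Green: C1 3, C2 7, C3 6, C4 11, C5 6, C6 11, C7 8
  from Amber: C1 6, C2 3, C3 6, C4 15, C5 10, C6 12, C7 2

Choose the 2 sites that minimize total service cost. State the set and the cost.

Choose Blue and Amber; total service cost 37.

With exactly 2 open, each retail store uses its cheapest among the chosen.
{Blue, Amber}: C1→Amber 6, C2→Amber 3, C3→Amber 6, C4→Blue 2, C5→Blue 6, C6→Amber 12, C7→Amber 2. Service cost 37.
{Red, Amber}: service cost 39
{Green, Amber}: service cost 42
Among all 6 size-2 choices, {Blue, Amber} is lowest.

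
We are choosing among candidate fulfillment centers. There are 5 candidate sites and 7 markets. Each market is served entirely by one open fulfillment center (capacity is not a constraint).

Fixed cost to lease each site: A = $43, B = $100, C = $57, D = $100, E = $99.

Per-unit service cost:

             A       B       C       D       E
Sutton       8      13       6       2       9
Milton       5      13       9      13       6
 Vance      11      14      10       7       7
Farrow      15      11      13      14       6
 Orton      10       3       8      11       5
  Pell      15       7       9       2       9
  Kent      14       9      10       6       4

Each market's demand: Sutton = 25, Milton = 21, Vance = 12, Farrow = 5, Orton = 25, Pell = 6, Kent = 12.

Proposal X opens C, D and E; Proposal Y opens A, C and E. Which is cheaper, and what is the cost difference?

Proposal X is cheaper by 64.

Proposal X: {C, D, E}: Sutton→D 2·25=50, Milton→E 6·21=126, Vance→D 7·12=84, Farrow→E 6·5=30, Orton→E 5·25=125, Pell→D 2·6=12, Kent→E 4·12=48. Service 475; fixed 256; total 731.
Proposal Y: {A, C, E}: Sutton→C 6·25=150, Milton→A 5·21=105, Vance→E 7·12=84, Farrow→E 6·5=30, Orton→E 5·25=125, Pell→C 9·6=54, Kent→E 4·12=48. Service 596; fixed 199; total 795.
Difference: |731 − 795| = 64.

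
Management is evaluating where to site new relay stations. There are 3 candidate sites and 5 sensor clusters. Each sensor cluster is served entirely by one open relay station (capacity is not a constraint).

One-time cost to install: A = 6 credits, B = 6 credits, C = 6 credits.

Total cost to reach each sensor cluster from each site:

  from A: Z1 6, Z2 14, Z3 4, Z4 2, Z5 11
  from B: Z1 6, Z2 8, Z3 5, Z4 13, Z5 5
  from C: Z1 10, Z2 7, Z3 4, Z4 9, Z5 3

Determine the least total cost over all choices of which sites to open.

For any fixed open set, each sensor cluster goes to its cheapest open site; total = fixed + service.
{A, C}: Z1→A 6, Z2→C 7, Z3→A 4, Z4→A 2, Z5→C 3. Service 22; fixed 12; total 34.
{A, B}: service 25 + fixed 12 = 37
{C}: Z1→C 10, Z2→C 7, Z3→C 4, Z4→C 9, Z5→C 3. Service 33; fixed 6; total 39.
{A, B, C}: Z1→A 6, Z2→C 7, Z3→A 4, Z4→A 2, Z5→C 3. Service 22; fixed 18; total 40.
(All 7 nonempty subsets were checked; A and C is lowest.)

Minimum total cost: 34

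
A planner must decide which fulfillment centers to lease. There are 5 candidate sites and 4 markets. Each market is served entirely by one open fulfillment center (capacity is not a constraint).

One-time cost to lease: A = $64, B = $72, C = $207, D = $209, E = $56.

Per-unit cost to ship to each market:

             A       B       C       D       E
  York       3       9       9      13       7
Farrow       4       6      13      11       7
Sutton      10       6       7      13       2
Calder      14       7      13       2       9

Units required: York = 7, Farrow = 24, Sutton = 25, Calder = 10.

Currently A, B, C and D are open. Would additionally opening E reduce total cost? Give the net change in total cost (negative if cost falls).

Current service cost with {A, B, C, D}: 287.
Adding E: each market re-picks its cheapest; new service cost 187, saving 100.
Extra fixed cost: 56. Net change = 56 − 100 = -44.
(Totals: 839 → 795.)

Yes — net change −44 (cost falls by 44).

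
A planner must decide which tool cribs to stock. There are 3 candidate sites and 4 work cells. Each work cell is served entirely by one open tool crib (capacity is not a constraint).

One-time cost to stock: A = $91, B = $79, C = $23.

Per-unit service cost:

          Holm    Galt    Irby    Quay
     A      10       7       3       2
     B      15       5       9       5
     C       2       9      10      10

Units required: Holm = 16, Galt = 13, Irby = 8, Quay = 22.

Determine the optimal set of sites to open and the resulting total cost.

Open A and C; minimum total cost 305.

For any fixed open set, each work cell goes to its cheapest open site; total = fixed + service.
{A, C}: Holm→C 2·16=32, Galt→A 7·13=91, Irby→A 3·8=24, Quay→A 2·22=44. Service 191; fixed 114; total 305.
{A, B, C}: service 165 + fixed 193 = 358
{B, C}: Holm→C 2·16=32, Galt→B 5·13=65, Irby→B 9·8=72, Quay→B 5·22=110. Service 279; fixed 102; total 381.
{C}: service 449 + fixed 23 = 472
(All 7 nonempty subsets were checked; A and C is lowest.)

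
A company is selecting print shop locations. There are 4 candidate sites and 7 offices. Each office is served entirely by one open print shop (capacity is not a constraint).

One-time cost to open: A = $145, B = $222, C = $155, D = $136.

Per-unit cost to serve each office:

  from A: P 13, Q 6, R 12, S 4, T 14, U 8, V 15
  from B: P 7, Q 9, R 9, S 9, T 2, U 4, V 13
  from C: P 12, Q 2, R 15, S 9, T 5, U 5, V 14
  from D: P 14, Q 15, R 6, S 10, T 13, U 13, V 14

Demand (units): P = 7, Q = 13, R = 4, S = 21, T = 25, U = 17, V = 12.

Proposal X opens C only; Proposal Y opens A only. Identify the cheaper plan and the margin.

Proposal X is cheaper by 220.

Proposal X: {C}: P→C 12·7=84, Q→C 2·13=26, R→C 15·4=60, S→C 9·21=189, T→C 5·25=125, U→C 5·17=85, V→C 14·12=168. Service 737; fixed 155; total 892.
Proposal Y: {A}: P→A 13·7=91, Q→A 6·13=78, R→A 12·4=48, S→A 4·21=84, T→A 14·25=350, U→A 8·17=136, V→A 15·12=180. Service 967; fixed 145; total 1112.
Difference: |892 − 1112| = 220.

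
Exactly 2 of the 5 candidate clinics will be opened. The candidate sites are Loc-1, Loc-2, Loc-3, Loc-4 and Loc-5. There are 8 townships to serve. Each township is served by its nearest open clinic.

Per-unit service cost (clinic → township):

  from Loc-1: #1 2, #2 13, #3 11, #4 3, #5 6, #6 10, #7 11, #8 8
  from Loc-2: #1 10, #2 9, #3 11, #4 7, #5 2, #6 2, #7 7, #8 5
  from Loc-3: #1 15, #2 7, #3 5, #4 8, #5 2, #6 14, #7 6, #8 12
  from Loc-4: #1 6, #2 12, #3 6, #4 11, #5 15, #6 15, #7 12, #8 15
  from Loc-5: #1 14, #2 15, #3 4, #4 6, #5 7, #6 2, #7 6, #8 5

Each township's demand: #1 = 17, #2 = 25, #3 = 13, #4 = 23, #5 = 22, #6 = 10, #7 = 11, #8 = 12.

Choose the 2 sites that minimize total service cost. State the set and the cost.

With exactly 2 open, each township uses its cheapest among the chosen.
{Loc-1, Loc-3}: #1→Loc-1 2·17=34, #2→Loc-3 7·25=175, #3→Loc-3 5·13=65, #4→Loc-1 3·23=69, #5→Loc-3 2·22=44, #6→Loc-1 10·10=100, #7→Loc-3 6·11=66, #8→Loc-1 8·12=96. Service cost 649.
{Loc-1, Loc-2}: service cost 672
{Loc-1, Loc-5}: service cost 758
Among all 10 size-2 choices, {Loc-1, Loc-3} is lowest.

Choose Loc-1 and Loc-3; total service cost 649.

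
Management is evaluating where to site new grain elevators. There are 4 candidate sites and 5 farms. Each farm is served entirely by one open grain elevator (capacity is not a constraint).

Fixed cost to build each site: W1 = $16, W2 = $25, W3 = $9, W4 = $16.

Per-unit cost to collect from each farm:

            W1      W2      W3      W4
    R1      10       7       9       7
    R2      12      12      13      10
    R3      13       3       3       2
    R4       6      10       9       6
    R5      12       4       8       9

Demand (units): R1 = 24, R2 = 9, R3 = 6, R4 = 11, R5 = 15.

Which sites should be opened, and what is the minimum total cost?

Open W2 and W4; minimum total cost 437.

For any fixed open set, each farm goes to its cheapest open site; total = fixed + service.
{W2, W4}: R1→W2 7·24=168, R2→W4 10·9=90, R3→W4 2·6=12, R4→W4 6·11=66, R5→W2 4·15=60. Service 396; fixed 41; total 437.
{W2, W3, W4}: service 396 + fixed 50 = 446
{W1, W2, W4}: service 396 + fixed 57 = 453
{W1, W2, W3, W4}: service 396 + fixed 66 = 462
No other subset beats 437.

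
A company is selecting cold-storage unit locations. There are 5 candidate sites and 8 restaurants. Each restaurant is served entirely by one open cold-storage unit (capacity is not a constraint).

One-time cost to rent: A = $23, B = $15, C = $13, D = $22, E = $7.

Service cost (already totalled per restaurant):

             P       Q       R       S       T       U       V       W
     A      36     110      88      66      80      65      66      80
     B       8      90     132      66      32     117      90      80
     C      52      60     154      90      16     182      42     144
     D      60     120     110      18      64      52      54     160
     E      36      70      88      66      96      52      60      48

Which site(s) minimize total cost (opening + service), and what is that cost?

For any fixed open set, each restaurant goes to its cheapest open site; total = fixed + service.
{B, C, D, E}: P→B 8, Q→C 60, R→E 88, S→D 18, T→C 16, U→D 52, V→C 42, W→E 48. Service 332; fixed 57; total 389.
{C, D, E}: P→E 36, Q→C 60, R→E 88, S→D 18, T→C 16, U→D 52, V→C 42, W→E 48. Service 360; fixed 42; total 402.
{A, B, C, D, E}: P→B 8, Q→C 60, R→A 88, S→D 18, T→C 16, U→D 52, V→C 42, W→E 48. Service 332; fixed 80; total 412.
{E}: service 516 + fixed 7 = 523
No other subset beats 389.

Open B, C, D and E; minimum total cost 389.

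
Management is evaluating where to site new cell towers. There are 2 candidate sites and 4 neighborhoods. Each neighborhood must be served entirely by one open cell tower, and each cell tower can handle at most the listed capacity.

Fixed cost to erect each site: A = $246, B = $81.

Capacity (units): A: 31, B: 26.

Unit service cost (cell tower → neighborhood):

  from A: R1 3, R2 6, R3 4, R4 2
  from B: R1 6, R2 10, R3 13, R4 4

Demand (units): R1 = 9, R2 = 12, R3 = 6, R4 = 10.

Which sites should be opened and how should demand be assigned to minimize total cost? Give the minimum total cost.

Open {A, B}: R1→A 3·9=27, R2→A 6·12=72, R3→A 4·6=24, R4→B 4·10=40.
Loads: A carries 27/31, B carries 10/26. Service 163; fixed 327; total 490.
Next best feasible plan costs 497.

Minimum total cost: 490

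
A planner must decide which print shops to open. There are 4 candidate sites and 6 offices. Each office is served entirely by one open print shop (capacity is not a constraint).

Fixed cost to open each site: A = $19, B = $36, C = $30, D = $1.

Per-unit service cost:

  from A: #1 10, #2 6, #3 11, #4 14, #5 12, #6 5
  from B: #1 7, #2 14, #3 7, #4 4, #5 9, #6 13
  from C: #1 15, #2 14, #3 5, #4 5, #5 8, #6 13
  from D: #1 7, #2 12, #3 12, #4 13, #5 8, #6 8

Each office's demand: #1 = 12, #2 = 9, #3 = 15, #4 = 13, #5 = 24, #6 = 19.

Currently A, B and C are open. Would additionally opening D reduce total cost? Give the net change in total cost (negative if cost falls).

Current service cost with {A, B, C}: 552.
Adding D: each office re-picks its cheapest; new service cost 552, saving 0.
Extra fixed cost: 1. Net change = 1 − 0 = 1.
(Totals: 637 → 638.)

No — net change +1 (cost rises by 1).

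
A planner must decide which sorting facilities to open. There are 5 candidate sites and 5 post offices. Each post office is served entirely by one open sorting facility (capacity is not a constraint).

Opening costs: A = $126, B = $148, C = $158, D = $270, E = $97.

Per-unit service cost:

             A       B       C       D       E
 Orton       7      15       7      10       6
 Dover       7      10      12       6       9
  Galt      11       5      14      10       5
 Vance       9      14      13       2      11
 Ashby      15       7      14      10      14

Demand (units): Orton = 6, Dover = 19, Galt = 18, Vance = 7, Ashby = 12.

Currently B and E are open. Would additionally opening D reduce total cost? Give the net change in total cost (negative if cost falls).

No — net change +150 (cost rises by 150).

Current service cost with {B, E}: 458.
Adding D: each post office re-picks its cheapest; new service cost 338, saving 120.
Extra fixed cost: 270. Net change = 270 − 120 = 150.
(Totals: 703 → 853.)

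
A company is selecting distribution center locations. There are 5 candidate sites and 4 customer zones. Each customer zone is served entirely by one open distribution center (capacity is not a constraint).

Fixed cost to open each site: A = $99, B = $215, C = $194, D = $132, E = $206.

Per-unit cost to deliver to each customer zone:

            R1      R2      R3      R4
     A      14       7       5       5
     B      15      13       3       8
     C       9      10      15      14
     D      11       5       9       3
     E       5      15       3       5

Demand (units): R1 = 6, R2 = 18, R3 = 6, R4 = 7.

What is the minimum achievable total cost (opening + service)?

For any fixed open set, each customer zone goes to its cheapest open site; total = fixed + service.
{D}: R1→D 11·6=66, R2→D 5·18=90, R3→D 9·6=54, R4→D 3·7=21. Service 231; fixed 132; total 363.
{A}: service 275 + fixed 99 = 374
{A, D}: R1→D 11·6=66, R2→D 5·18=90, R3→A 5·6=30, R4→D 3·7=21. Service 207; fixed 231; total 438.
{A, B, C, D, E}: service 159 + fixed 846 = 1005
No other subset beats 363.

Minimum total cost: 363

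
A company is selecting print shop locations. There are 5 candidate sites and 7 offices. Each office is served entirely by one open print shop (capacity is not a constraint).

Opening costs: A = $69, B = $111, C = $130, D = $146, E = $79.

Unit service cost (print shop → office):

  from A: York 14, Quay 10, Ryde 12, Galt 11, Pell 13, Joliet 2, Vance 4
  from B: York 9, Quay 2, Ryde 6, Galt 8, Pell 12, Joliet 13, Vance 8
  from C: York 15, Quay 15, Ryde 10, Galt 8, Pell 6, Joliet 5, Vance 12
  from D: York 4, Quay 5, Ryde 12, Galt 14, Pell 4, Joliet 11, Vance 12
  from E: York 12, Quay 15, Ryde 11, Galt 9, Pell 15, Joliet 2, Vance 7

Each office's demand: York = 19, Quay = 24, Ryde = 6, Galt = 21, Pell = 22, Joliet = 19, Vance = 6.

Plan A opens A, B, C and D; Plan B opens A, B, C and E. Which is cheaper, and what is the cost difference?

Plan A: {A, B, C, D}: York→D 4·19=76, Quay→B 2·24=48, Ryde→B 6·6=36, Galt→B 8·21=168, Pell→D 4·22=88, Joliet→A 2·19=38, Vance→A 4·6=24. Service 478; fixed 456; total 934.
Plan B: {A, B, C, E}: York→B 9·19=171, Quay→B 2·24=48, Ryde→B 6·6=36, Galt→B 8·21=168, Pell→C 6·22=132, Joliet→A 2·19=38, Vance→A 4·6=24. Service 617; fixed 389; total 1006.
Difference: |934 − 1006| = 72.

Plan A is cheaper by 72.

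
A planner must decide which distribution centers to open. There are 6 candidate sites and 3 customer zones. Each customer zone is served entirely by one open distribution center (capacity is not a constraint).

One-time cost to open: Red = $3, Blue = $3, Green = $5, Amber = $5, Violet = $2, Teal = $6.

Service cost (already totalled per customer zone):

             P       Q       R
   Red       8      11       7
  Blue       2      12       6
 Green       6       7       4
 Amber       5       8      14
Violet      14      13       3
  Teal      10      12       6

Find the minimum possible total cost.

For any fixed open set, each customer zone goes to its cheapest open site; total = fixed + service.
{Blue, Green}: P→Blue 2, Q→Green 7, R→Green 4. Service 13; fixed 8; total 21.
{Blue, Green, Violet}: service 12 + fixed 10 = 22
{Blue, Violet}: service 17 + fixed 5 = 22
{Red, Blue, Green, Amber, Violet, Teal}: service 12 + fixed 24 = 36
No other subset beats 21.

Minimum total cost: 21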